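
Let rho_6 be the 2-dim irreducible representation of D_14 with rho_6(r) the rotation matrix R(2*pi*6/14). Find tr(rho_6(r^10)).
chi_{rho_6}(r^10) = 2*cos(2*pi*6*10/14) = -2*cos(3*pi/7)

Explanation: rho_6(r^10) is rotation by angle 2*pi*6*10/14, whose trace is 2*cos(2*pi*6*10/14) = -2*cos(3*pi/7).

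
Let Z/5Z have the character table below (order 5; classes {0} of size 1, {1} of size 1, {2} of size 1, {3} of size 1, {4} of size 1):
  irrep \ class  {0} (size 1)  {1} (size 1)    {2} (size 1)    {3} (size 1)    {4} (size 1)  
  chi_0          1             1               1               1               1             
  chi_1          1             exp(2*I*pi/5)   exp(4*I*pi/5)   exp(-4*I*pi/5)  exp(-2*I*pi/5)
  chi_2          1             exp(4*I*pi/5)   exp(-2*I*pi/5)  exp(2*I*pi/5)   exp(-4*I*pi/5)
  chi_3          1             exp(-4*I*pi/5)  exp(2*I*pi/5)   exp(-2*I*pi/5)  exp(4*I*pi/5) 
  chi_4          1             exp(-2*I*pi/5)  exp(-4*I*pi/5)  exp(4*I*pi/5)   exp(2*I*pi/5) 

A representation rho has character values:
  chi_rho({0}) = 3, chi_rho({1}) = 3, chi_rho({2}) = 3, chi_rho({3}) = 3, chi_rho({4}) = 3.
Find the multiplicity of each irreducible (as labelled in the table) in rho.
Multiplicities: chi_0: 3, chi_1: 0, chi_2: 0, chi_3: 0, chi_4: 0.

Use <chi_rho, chi> = (1/|G|) sum_C |C| * chi_rho(C) * conj(chi(C)) with |G| = 5 for each irreducible chi in the table:
  <chi_rho, chi_0> = (1/5)[1*(3)*conj(1) + 1*(3)*conj(1) + 1*(3)*conj(1) + 1*(3)*conj(1) + 1*(3)*conj(1)]
      = (1/5)[(3) + (3) + (3) + (3) + (3)] = 15/5 = 3
  <chi_rho, chi_1> = (1/5)[1*(3)*conj(1) + 1*(3)*conj(exp(2*I*pi/5)) + 1*(3)*conj(exp(4*I*pi/5)) + 1*(3)*conj(exp(-4*I*pi/5)) + 1*(3)*conj(exp(-2*I*pi/5))]
      = (1/5)[(3) + (3*exp(-2*I*pi/5)) + (3*exp(-4*I*pi/5)) + (3*exp(4*I*pi/5)) + (3*exp(2*I*pi/5))] = 0/5 = 0
  <chi_rho, chi_2> = (1/5)[1*(3)*conj(1) + 1*(3)*conj(exp(4*I*pi/5)) + 1*(3)*conj(exp(-2*I*pi/5)) + 1*(3)*conj(exp(2*I*pi/5)) + 1*(3)*conj(exp(-4*I*pi/5))]
      = (1/5)[(3) + (3*exp(-4*I*pi/5)) + (3*exp(2*I*pi/5)) + (3*exp(-2*I*pi/5)) + (3*exp(4*I*pi/5))] = 0/5 = 0
  <chi_rho, chi_3> = (1/5)[1*(3)*conj(1) + 1*(3)*conj(exp(-4*I*pi/5)) + 1*(3)*conj(exp(2*I*pi/5)) + 1*(3)*conj(exp(-2*I*pi/5)) + 1*(3)*conj(exp(4*I*pi/5))]
      = (1/5)[(3) + (3*exp(4*I*pi/5)) + (3*exp(-2*I*pi/5)) + (3*exp(2*I*pi/5)) + (3*exp(-4*I*pi/5))] = 0/5 = 0
  <chi_rho, chi_4> = (1/5)[1*(3)*conj(1) + 1*(3)*conj(exp(-2*I*pi/5)) + 1*(3)*conj(exp(-4*I*pi/5)) + 1*(3)*conj(exp(4*I*pi/5)) + 1*(3)*conj(exp(2*I*pi/5))]
      = (1/5)[(3) + (3*exp(2*I*pi/5)) + (3*exp(4*I*pi/5)) + (3*exp(-4*I*pi/5)) + (3*exp(-2*I*pi/5))] = 0/5 = 0
(Exp terms are combined using exp(i*s)*conj(exp(i*t)) = exp(i*(s-t)), and sums of them are collapsed using the identity that for every m > 1 the m distinct m-th roots of unity sum to 0, e.g. 1 + exp(2*I*pi/3) + exp(-2*I*pi/3) = 0.)
Dimension check: dim(rho) = sum (mult * dim) = 3*1 + 0*1 + 0*1 + 0*1 + 0*1 = 3 = chi_rho(e) = 3.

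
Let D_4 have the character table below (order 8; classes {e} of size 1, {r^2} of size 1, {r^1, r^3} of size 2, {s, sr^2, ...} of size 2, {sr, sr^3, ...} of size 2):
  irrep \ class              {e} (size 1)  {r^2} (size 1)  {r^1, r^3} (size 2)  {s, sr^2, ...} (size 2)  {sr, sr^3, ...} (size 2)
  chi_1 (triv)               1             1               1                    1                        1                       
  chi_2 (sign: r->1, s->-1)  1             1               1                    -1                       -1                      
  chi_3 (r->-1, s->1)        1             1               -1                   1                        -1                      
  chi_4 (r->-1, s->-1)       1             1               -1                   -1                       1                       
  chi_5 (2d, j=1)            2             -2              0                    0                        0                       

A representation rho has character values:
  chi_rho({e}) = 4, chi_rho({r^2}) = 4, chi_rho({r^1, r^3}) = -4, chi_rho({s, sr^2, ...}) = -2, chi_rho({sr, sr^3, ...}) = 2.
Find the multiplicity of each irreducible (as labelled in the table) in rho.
Multiplicities: chi_1: 0, chi_2: 0, chi_3: 1, chi_4: 3, chi_5: 0.

Explanation: Use <chi_rho, chi> = (1/|G|) sum_C |C| * chi_rho(C) * conj(chi(C)) with |G| = 8 for each irreducible chi in the table:
  <chi_rho, chi_1> = (1/8)[1*(4)*conj(1) + 1*(4)*conj(1) + 2*(-4)*conj(1) + 2*(-2)*conj(1) + 2*(2)*conj(1)]
      = (1/8)[(4) + (4) + (-8) + (-4) + (4)] = 0/8 = 0
  <chi_rho, chi_2> = (1/8)[1*(4)*conj(1) + 1*(4)*conj(1) + 2*(-4)*conj(1) + 2*(-2)*conj(-1) + 2*(2)*conj(-1)]
      = (1/8)[(4) + (4) + (-8) + (4) + (-4)] = 0/8 = 0
  <chi_rho, chi_3> = (1/8)[1*(4)*conj(1) + 1*(4)*conj(1) + 2*(-4)*conj(-1) + 2*(-2)*conj(1) + 2*(2)*conj(-1)]
      = (1/8)[(4) + (4) + (8) + (-4) + (-4)] = 8/8 = 1
  <chi_rho, chi_4> = (1/8)[1*(4)*conj(1) + 1*(4)*conj(1) + 2*(-4)*conj(-1) + 2*(-2)*conj(-1) + 2*(2)*conj(1)]
      = (1/8)[(4) + (4) + (8) + (4) + (4)] = 24/8 = 3
  <chi_rho, chi_5> = (1/8)[1*(4)*conj(2) + 1*(4)*conj(-2) + 2*(-4)*conj(0) + 2*(-2)*conj(0) + 2*(2)*conj(0)]
      = (1/8)[(8) + (-8) + (0) + (0) + (0)] = 0/8 = 0
Dimension check: dim(rho) = sum (mult * dim) = 0*1 + 0*1 + 1*1 + 3*1 + 0*2 = 4 = chi_rho(e) = 4.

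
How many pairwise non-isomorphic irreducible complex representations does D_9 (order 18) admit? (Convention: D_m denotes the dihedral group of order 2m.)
6

Justification: The number of irreducible complex representations of a finite group equals its number of conjugacy classes. D_9 has 6 conjugacy classes ((n+3)/2 for n odd), so D_9 (order 18) has exactly 6 irreducible complex representations.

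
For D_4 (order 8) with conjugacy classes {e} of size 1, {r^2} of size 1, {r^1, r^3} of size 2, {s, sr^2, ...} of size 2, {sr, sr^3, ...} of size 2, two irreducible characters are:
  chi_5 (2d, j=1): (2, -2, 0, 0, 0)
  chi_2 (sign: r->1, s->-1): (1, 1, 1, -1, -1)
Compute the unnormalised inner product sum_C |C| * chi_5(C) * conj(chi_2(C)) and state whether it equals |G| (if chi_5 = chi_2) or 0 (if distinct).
Sum = 0; so <chi_5, chi_2> = 0 (distinct irreducibles are orthogonal).

Compute term by term over conjugacy classes (|C| * chi_5(C) * conj(chi_2(C))):
  1*(2)*conj(1) + 1*(-2)*conj(1) + 2*(0)*conj(1) + 2*(0)*conj(-1) + 2*(0)*conj(-1)
  = (2) + (-2) + (0) + (0) + (0)
  = 0.
Dividing by |G| = 8 gives 0/8 = 0, matching the row-orthogonality relation <chi_5, chi_2> = [chi_5 = chi_2].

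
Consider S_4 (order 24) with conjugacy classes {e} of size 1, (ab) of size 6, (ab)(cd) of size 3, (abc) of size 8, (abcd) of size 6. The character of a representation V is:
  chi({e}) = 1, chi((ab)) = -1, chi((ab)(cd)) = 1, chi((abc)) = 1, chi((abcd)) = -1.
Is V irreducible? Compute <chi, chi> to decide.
Irreducible: <chi, chi> = 1.

Working: <chi, chi> = (1/|G|) sum_C |C| * |chi(C)|^2 = (1/24)[1*|1|^2 + 6*|-1|^2 + 3*|1|^2 + 8*|1|^2 + 6*|-1|^2]
  = (1/24)[(1) + (6) + (3) + (8) + (6)] = 24/24 = 1.
A character is irreducible iff <chi, chi> = 1, so this representation is irreducible.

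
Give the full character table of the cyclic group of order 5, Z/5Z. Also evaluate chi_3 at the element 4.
Character table of Z/5Z (irreps indexed chi_0,...,chi_4 with chi_k(m) = zeta_5^(k*m), zeta_5 = exp(2*pi*i/5)):
  irrep \ class  {0} (size 1)  {1} (size 1)    {2} (size 1)    {3} (size 1)    {4} (size 1)  
  chi_0          1             1               1               1               1             
  chi_1          1             exp(2*I*pi/5)   exp(4*I*pi/5)   exp(-4*I*pi/5)  exp(-2*I*pi/5)
  chi_2          1             exp(4*I*pi/5)   exp(-2*I*pi/5)  exp(2*I*pi/5)   exp(-4*I*pi/5)
  chi_3          1             exp(-4*I*pi/5)  exp(2*I*pi/5)   exp(-2*I*pi/5)  exp(4*I*pi/5) 
  chi_4          1             exp(-2*I*pi/5)  exp(-4*I*pi/5)  exp(4*I*pi/5)   exp(2*I*pi/5) 

Spot check: chi_3(4) = zeta_5^(3*4) = zeta_5^12 = exp(4*I*pi/5).

Why: Z/5Z is abelian, so all 5 irreducible complex representations are 1-dimensional. They are given by chi_k(m) = zeta_5^(k*m) for k = 0,...,4. Row orthogonality: sum_m chi_k(m) conj(chi_l(m)) = 5 * [k = l].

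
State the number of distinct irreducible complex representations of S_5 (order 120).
7

Justification: The number of irreducible complex representations of a finite group equals its number of conjugacy classes. Conjugacy classes in S_5 correspond to cycle types, i.e. partitions of 5; there are p(5) = 7 of them, so S_5 (order 120) has exactly 7 irreducible complex representations.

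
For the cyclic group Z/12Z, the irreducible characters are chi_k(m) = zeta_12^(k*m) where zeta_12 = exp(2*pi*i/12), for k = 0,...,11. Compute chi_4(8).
chi_4(8) = zeta_12^32 = exp(-2*I*pi/3)

Solution. chi_4(8) = zeta_12^(4*8) = zeta_12^32. Since zeta_12^12 = 1, this equals zeta_12^8 = exp(2*pi*i*8/12) = exp(-2*I*pi/3).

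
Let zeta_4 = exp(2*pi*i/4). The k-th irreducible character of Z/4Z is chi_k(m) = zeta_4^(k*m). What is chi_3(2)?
chi_3(2) = zeta_4^6 = -1

Solution. chi_3(2) = zeta_4^(3*2) = zeta_4^6. Since zeta_4^4 = 1, this equals zeta_4^2 = exp(2*pi*i*2/4) = -1.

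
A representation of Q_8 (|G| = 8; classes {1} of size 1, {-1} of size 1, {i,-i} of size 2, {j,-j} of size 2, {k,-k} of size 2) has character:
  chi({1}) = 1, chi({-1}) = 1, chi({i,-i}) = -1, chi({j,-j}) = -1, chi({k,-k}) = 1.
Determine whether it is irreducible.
Irreducible: <chi, chi> = 1.

Details: <chi, chi> = (1/|G|) sum_C |C| * |chi(C)|^2 = (1/8)[1*|1|^2 + 1*|1|^2 + 2*|-1|^2 + 2*|-1|^2 + 2*|1|^2]
  = (1/8)[(1) + (1) + (2) + (2) + (2)] = 8/8 = 1.
A character is irreducible iff <chi, chi> = 1, so this representation is irreducible.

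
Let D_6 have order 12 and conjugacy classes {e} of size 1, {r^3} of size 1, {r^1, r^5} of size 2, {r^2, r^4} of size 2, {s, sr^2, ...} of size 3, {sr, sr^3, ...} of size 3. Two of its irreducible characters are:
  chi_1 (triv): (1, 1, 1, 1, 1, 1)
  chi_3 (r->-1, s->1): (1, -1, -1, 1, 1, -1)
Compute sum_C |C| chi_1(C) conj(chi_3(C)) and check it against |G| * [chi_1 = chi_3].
Sum = 0; so <chi_1, chi_3> = 0 (distinct irreducibles are orthogonal).

Justification: Compute term by term over conjugacy classes (|C| * chi_1(C) * conj(chi_3(C))):
  1*(1)*conj(1) + 1*(1)*conj(-1) + 2*(1)*conj(-1) + 2*(1)*conj(1) + 3*(1)*conj(1) + 3*(1)*conj(-1)
  = (1) + (-1) + (-2) + (2) + (3) + (-3)
  = 0.
Dividing by |G| = 12 gives 0/12 = 0, matching the row-orthogonality relation <chi_1, chi_3> = [chi_1 = chi_3].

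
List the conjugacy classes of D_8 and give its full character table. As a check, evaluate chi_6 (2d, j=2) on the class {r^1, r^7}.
Conjugacy classes: {e} of size 1, {r^4} of size 1, {r^1, r^7} of size 2, {r^2, r^6} of size 2, {r^3, r^5} of size 2, {s, sr^2, ...} of size 4, {sr, sr^3, ...} of size 4.
Character table:
  irrep \ class              {e} (size 1)  {r^4} (size 1)  {r^1, r^7} (size 2)  {r^2, r^6} (size 2)  {r^3, r^5} (size 2)  {s, sr^2, ...} (size 4)  {sr, sr^3, ...} (size 4)
  chi_1 (triv)               1             1               1                    1                    1                    1                        1                       
  chi_2 (sign: r->1, s->-1)  1             1               1                    1                    1                    -1                       -1                      
  chi_3 (r->-1, s->1)        1             1               -1                   1                    -1                   1                        -1                      
  chi_4 (r->-1, s->-1)       1             1               -1                   1                    -1                   -1                       1                       
  chi_5 (2d, j=1)            2             -2              sqrt(2)              0                    -sqrt(2)             0                        0                       
  chi_6 (2d, j=2)            2             2               0                    -2                   0                    0                        0                       
  chi_7 (2d, j=3)            2             -2              -sqrt(2)             0                    sqrt(2)              0                        0                       

Spot check: chi_6 (2d, j=2) on {r^1, r^7} = 0.

Derivation: D_8 has order 2*8 = 16 with 7 conjugacy classes, hence 7 irreducibles. Sum of squared dims 1 + 1 + 1 + 1 + 4 + 4 + 4 = 16 = |G|. Linear characters come from the abelianisation; the 2-dimensional irreps have character r^k -> 2*cos(2*pi*j*k/8), reflections -> 0.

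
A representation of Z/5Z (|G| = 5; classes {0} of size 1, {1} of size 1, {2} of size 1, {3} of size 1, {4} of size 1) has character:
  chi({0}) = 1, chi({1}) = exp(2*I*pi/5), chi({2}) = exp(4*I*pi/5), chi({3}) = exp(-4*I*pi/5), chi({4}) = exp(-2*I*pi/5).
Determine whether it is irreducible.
Irreducible: <chi, chi> = 1.

Solution. <chi, chi> = (1/|G|) sum_C |C| * |chi(C)|^2 = (1/5)[1*|1|^2 + 1*|exp(2*I*pi/5)|^2 + 1*|exp(4*I*pi/5)|^2 + 1*|exp(-4*I*pi/5)|^2 + 1*|exp(-2*I*pi/5)|^2]
  = (1/5)[(1) + (1) + (1) + (1) + (1)] = 5/5 = 1.
(Exp terms are combined using exp(i*s)*conj(exp(i*t)) = exp(i*(s-t)), and sums of them are collapsed using the identity that for every m > 1 the m distinct m-th roots of unity sum to 0, e.g. 1 + exp(2*I*pi/3) + exp(-2*I*pi/3) = 0.)
A character is irreducible iff <chi, chi> = 1, so this representation is irreducible.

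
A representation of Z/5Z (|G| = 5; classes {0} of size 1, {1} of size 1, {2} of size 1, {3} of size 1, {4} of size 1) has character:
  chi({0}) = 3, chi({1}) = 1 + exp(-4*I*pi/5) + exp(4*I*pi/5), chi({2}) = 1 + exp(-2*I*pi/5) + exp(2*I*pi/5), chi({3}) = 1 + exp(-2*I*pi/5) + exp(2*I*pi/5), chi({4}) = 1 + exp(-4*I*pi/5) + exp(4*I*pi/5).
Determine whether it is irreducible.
Not irreducible (reducible): <chi, chi> = 3 > 1.

Explanation: <chi, chi> = (1/|G|) sum_C |C| * |chi(C)|^2 = (1/5)[1*|3|^2 + 1*|1 + exp(-4*I*pi/5) + exp(4*I*pi/5)|^2 + 1*|1 + exp(-2*I*pi/5) + exp(2*I*pi/5)|^2 + 1*|1 + exp(-2*I*pi/5) + exp(2*I*pi/5)|^2 + 1*|1 + exp(-4*I*pi/5) + exp(4*I*pi/5)|^2]
  = (1/5)[(9) + (3 + 2*exp(-4*I*pi/5) + exp(-2*I*pi/5) + exp(2*I*pi/5) + 2*exp(4*I*pi/5)) + (3 + 2*exp(-2*I*pi/5) + exp(-4*I*pi/5) + exp(4*I*pi/5) + 2*exp(2*I*pi/5)) + (3 + 2*exp(-2*I*pi/5) + exp(-4*I*pi/5) + exp(4*I*pi/5) + 2*exp(2*I*pi/5)) + (3 + 2*exp(-4*I*pi/5) + exp(-2*I*pi/5) + exp(2*I*pi/5) + 2*exp(4*I*pi/5))] = 15/5 = 3.
(Exp terms are combined using exp(i*s)*conj(exp(i*t)) = exp(i*(s-t)), and sums of them are collapsed using the identity that for every m > 1 the m distinct m-th roots of unity sum to 0, e.g. 1 + exp(2*I*pi/3) + exp(-2*I*pi/3) = 0.)
A character is irreducible iff <chi, chi> = 1, so this representation is reducible.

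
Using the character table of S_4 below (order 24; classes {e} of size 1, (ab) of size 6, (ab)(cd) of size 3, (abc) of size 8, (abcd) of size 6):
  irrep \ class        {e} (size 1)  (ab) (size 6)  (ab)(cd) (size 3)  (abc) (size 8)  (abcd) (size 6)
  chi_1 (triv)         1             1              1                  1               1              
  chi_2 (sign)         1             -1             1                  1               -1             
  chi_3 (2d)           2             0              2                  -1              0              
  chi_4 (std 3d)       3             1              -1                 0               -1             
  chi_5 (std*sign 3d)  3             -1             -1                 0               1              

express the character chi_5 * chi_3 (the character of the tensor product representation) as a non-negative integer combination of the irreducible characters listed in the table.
chi_5 tensor chi_3 = chi_4 + chi_5 (all other irreducibles have multiplicity 0).

Proof sketch: The character of a tensor product is the pointwise product (chi_5 * chi_3)(C) = chi_5(C) * chi_3(C):
  {e}: (3)*(2), (ab): (-1)*(0), (ab)(cd): (-1)*(2), (abc): (0)*(-1), (abcd): (1)*(0)
so (chi_5 * chi_3) takes values
  {e} -> 6, (ab) -> 0, (ab)(cd) -> -2, (abc) -> 0, (abcd) -> 0.
Now take the inner product of this character with each irreducible chi from the table, <chi_5*chi_3, chi> = (1/24) sum_C |C| (chi_5*chi_3)(C) conj(chi(C)):
  <chi_5*chi_3, chi_1> = (1/24)[1*(6)*conj(1) + 6*(0)*conj(1) + 3*(-2)*conj(1) + 8*(0)*conj(1) + 6*(0)*conj(1)]
      = (1/24)[(6) + (0) + (-6) + (0) + (0)] = 0/24 = 0
  <chi_5*chi_3, chi_2> = (1/24)[1*(6)*conj(1) + 6*(0)*conj(-1) + 3*(-2)*conj(1) + 8*(0)*conj(1) + 6*(0)*conj(-1)]
      = (1/24)[(6) + (0) + (-6) + (0) + (0)] = 0/24 = 0
  <chi_5*chi_3, chi_3> = (1/24)[1*(6)*conj(2) + 6*(0)*conj(0) + 3*(-2)*conj(2) + 8*(0)*conj(-1) + 6*(0)*conj(0)]
      = (1/24)[(12) + (0) + (-12) + (0) + (0)] = 0/24 = 0
  <chi_5*chi_3, chi_4> = (1/24)[1*(6)*conj(3) + 6*(0)*conj(1) + 3*(-2)*conj(-1) + 8*(0)*conj(0) + 6*(0)*conj(-1)]
      = (1/24)[(18) + (0) + (6) + (0) + (0)] = 24/24 = 1
  <chi_5*chi_3, chi_5> = (1/24)[1*(6)*conj(3) + 6*(0)*conj(-1) + 3*(-2)*conj(-1) + 8*(0)*conj(0) + 6*(0)*conj(1)]
      = (1/24)[(18) + (0) + (6) + (0) + (0)] = 24/24 = 1
Hence the multiplicities are chi_4: 1, chi_5: 1. Dimension check: dim(chi_5)*dim(chi_3) = 3*2 = 6 and sum (mult * dim) = 1*3 + 1*3 = 6.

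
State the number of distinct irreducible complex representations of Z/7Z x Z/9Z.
63

The number of irreducible complex representations of a finite group equals its number of conjugacy classes. Z/7Z x Z/9Z is abelian of order 63, so every element is its own conjugacy class: 63 classes, so Z/7Z x Z/9Z (order 63) has exactly 63 irreducible complex representations.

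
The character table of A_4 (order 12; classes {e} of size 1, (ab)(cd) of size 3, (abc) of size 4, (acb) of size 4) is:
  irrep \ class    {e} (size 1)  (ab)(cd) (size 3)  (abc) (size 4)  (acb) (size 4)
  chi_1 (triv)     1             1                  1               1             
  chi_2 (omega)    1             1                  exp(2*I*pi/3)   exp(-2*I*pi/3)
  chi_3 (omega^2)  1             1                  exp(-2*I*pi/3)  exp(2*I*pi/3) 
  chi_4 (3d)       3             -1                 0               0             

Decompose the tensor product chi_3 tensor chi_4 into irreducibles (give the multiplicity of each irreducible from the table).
chi_3 tensor chi_4 = chi_4 (all other irreducibles have multiplicity 0).

Solution. The character of a tensor product is the pointwise product (chi_3 * chi_4)(C) = chi_3(C) * chi_4(C):
  {e}: (1)*(3), (ab)(cd): (1)*(-1), (abc): (exp(-2*I*pi/3))*(0), (acb): (exp(2*I*pi/3))*(0)
so (chi_3 * chi_4) takes values
  {e} -> 3, (ab)(cd) -> -1, (abc) -> 0, (acb) -> 0.
Now take the inner product of this character with each irreducible chi from the table, <chi_3*chi_4, chi> = (1/12) sum_C |C| (chi_3*chi_4)(C) conj(chi(C)):
  <chi_3*chi_4, chi_1> = (1/12)[1*(3)*conj(1) + 3*(-1)*conj(1) + 4*(0)*conj(1) + 4*(0)*conj(1)]
      = (1/12)[(3) + (-3) + (0) + (0)] = 0/12 = 0
  <chi_3*chi_4, chi_2> = (1/12)[1*(3)*conj(1) + 3*(-1)*conj(1) + 4*(0)*conj(exp(2*I*pi/3)) + 4*(0)*conj(exp(-2*I*pi/3))]
      = (1/12)[(3) + (-3) + (0) + (0)] = 0/12 = 0
  <chi_3*chi_4, chi_3> = (1/12)[1*(3)*conj(1) + 3*(-1)*conj(1) + 4*(0)*conj(exp(-2*I*pi/3)) + 4*(0)*conj(exp(2*I*pi/3))]
      = (1/12)[(3) + (-3) + (0) + (0)] = 0/12 = 0
  <chi_3*chi_4, chi_4> = (1/12)[1*(3)*conj(3) + 3*(-1)*conj(-1) + 4*(0)*conj(0) + 4*(0)*conj(0)]
      = (1/12)[(9) + (3) + (0) + (0)] = 12/12 = 1
(Exp terms are combined using exp(i*s)*conj(exp(i*t)) = exp(i*(s-t)), and sums of them are collapsed using the identity that for every m > 1 the m distinct m-th roots of unity sum to 0, e.g. 1 + exp(2*I*pi/3) + exp(-2*I*pi/3) = 0.)
Hence the multiplicities are chi_4: 1. Dimension check: dim(chi_3)*dim(chi_4) = 1*3 = 3 and sum (mult * dim) = 1*3 = 3.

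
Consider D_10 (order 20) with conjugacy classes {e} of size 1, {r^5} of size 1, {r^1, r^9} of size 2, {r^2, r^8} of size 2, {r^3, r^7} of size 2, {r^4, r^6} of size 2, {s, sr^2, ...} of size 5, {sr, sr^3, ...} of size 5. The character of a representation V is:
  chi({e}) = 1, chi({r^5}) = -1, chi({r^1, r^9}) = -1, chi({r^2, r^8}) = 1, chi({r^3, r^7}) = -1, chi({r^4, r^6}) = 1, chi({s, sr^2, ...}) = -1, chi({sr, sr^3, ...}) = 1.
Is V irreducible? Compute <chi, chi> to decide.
Irreducible: <chi, chi> = 1.

Solution. <chi, chi> = (1/|G|) sum_C |C| * |chi(C)|^2 = (1/20)[1*|1|^2 + 1*|-1|^2 + 2*|-1|^2 + 2*|1|^2 + 2*|-1|^2 + 2*|1|^2 + 5*|-1|^2 + 5*|1|^2]
  = (1/20)[(1) + (1) + (2) + (2) + (2) + (2) + (5) + (5)] = 20/20 = 1.
A character is irreducible iff <chi, chi> = 1, so this representation is irreducible.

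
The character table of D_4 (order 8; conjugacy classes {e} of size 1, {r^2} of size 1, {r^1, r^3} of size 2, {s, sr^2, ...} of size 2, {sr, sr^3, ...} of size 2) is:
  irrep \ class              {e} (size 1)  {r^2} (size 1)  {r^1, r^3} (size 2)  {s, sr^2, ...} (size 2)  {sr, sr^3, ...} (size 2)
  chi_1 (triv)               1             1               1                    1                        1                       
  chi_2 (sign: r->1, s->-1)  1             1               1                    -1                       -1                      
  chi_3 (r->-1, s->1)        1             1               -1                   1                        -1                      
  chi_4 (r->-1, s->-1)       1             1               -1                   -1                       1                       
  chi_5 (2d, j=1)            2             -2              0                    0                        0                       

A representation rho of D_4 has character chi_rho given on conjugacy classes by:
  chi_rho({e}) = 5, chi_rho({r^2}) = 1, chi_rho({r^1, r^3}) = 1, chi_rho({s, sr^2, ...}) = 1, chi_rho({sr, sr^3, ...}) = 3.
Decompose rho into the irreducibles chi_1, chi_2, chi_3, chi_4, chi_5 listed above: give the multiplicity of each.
Multiplicities: chi_1: 2, chi_2: 0, chi_3: 0, chi_4: 1, chi_5: 1.

Argument: Use <chi_rho, chi> = (1/|G|) sum_C |C| * chi_rho(C) * conj(chi(C)) with |G| = 8 for each irreducible chi in the table:
  <chi_rho, chi_1> = (1/8)[1*(5)*conj(1) + 1*(1)*conj(1) + 2*(1)*conj(1) + 2*(1)*conj(1) + 2*(3)*conj(1)]
      = (1/8)[(5) + (1) + (2) + (2) + (6)] = 16/8 = 2
  <chi_rho, chi_2> = (1/8)[1*(5)*conj(1) + 1*(1)*conj(1) + 2*(1)*conj(1) + 2*(1)*conj(-1) + 2*(3)*conj(-1)]
      = (1/8)[(5) + (1) + (2) + (-2) + (-6)] = 0/8 = 0
  <chi_rho, chi_3> = (1/8)[1*(5)*conj(1) + 1*(1)*conj(1) + 2*(1)*conj(-1) + 2*(1)*conj(1) + 2*(3)*conj(-1)]
      = (1/8)[(5) + (1) + (-2) + (2) + (-6)] = 0/8 = 0
  <chi_rho, chi_4> = (1/8)[1*(5)*conj(1) + 1*(1)*conj(1) + 2*(1)*conj(-1) + 2*(1)*conj(-1) + 2*(3)*conj(1)]
      = (1/8)[(5) + (1) + (-2) + (-2) + (6)] = 8/8 = 1
  <chi_rho, chi_5> = (1/8)[1*(5)*conj(2) + 1*(1)*conj(-2) + 2*(1)*conj(0) + 2*(1)*conj(0) + 2*(3)*conj(0)]
      = (1/8)[(10) + (-2) + (0) + (0) + (0)] = 8/8 = 1
Dimension check: dim(rho) = sum (mult * dim) = 2*1 + 0*1 + 0*1 + 1*1 + 1*2 = 5 = chi_rho(e) = 5.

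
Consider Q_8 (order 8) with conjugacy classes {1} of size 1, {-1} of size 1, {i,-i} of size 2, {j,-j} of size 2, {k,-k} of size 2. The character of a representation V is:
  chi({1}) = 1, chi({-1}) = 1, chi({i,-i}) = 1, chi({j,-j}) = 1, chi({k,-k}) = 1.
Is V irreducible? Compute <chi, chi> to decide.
Irreducible: <chi, chi> = 1.

Reasoning: <chi, chi> = (1/|G|) sum_C |C| * |chi(C)|^2 = (1/8)[1*|1|^2 + 1*|1|^2 + 2*|1|^2 + 2*|1|^2 + 2*|1|^2]
  = (1/8)[(1) + (1) + (2) + (2) + (2)] = 8/8 = 1.
A character is irreducible iff <chi, chi> = 1, so this representation is irreducible.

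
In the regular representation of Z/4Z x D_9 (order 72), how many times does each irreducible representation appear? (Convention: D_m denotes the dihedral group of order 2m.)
Each irreducible V_i of dimension d_i appears with multiplicity d_i, i.e. rho_reg = (direct sum over all irreducibles V_i) d_i V_i. The irreducible dimensions for Z/4Z x D_9 are 1, 1, 1, 1, 1, 1, 1, 1, 2, 2, 2, 2, 2, 2, 2, 2, 2, 2, 2, 2, 2, 2, 2, 2: 8 irreducibles of dimension 1, each with multiplicity 1; 16 irreducibles of dimension 2, each with multiplicity 2. Total dimension 8*1*1 + 16*2*2 = 72 = |G|.

Working: General theorem: in the regular representation of a finite group G, each irreducible appears with multiplicity equal to its dimension. Check: dim(rho_reg) = sum d_i^2 = 1 + 1 + 1 + 1 + 1 + 1 + 1 + 1 + 4 + 4 + 4 + 4 + 4 + 4 + 4 + 4 + 4 + 4 + 4 + 4 + 4 + 4 + 4 + 4 = 72 = |G|.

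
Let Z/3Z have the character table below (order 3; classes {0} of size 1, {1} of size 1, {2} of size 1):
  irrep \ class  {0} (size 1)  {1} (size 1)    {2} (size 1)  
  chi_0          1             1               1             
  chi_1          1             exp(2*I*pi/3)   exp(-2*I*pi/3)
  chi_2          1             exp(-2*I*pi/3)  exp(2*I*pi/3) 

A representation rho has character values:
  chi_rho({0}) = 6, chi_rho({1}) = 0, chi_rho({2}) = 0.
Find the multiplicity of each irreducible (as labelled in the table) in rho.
Multiplicities: chi_0: 2, chi_1: 2, chi_2: 2.

Argument: Use <chi_rho, chi> = (1/|G|) sum_C |C| * chi_rho(C) * conj(chi(C)) with |G| = 3 for each irreducible chi in the table:
  <chi_rho, chi_0> = (1/3)[1*(6)*conj(1) + 1*(0)*conj(1) + 1*(0)*conj(1)]
      = (1/3)[(6) + (0) + (0)] = 6/3 = 2
  <chi_rho, chi_1> = (1/3)[1*(6)*conj(1) + 1*(0)*conj(exp(2*I*pi/3)) + 1*(0)*conj(exp(-2*I*pi/3))]
      = (1/3)[(6) + (0) + (0)] = 6/3 = 2
  <chi_rho, chi_2> = (1/3)[1*(6)*conj(1) + 1*(0)*conj(exp(-2*I*pi/3)) + 1*(0)*conj(exp(2*I*pi/3))]
      = (1/3)[(6) + (0) + (0)] = 6/3 = 2
(Exp terms are combined using exp(i*s)*conj(exp(i*t)) = exp(i*(s-t)), and sums of them are collapsed using the identity that for every m > 1 the m distinct m-th roots of unity sum to 0, e.g. 1 + exp(2*I*pi/3) + exp(-2*I*pi/3) = 0.)
Dimension check: dim(rho) = sum (mult * dim) = 2*1 + 2*1 + 2*1 = 6 = chi_rho(e) = 6.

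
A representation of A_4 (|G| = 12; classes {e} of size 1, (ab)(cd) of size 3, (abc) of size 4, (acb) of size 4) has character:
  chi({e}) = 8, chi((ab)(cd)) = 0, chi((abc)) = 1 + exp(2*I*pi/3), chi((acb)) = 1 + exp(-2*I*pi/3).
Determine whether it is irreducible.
Not irreducible (reducible): <chi, chi> = 6 > 1.

Derivation: <chi, chi> = (1/|G|) sum_C |C| * |chi(C)|^2 = (1/12)[1*|8|^2 + 3*|0|^2 + 4*|1 + exp(2*I*pi/3)|^2 + 4*|1 + exp(-2*I*pi/3)|^2]
  = (1/12)[(64) + (0) + (4) + (4)] = 72/12 = 6.
(Exp terms are combined using exp(i*s)*conj(exp(i*t)) = exp(i*(s-t)), and sums of them are collapsed using the identity that for every m > 1 the m distinct m-th roots of unity sum to 0, e.g. 1 + exp(2*I*pi/3) + exp(-2*I*pi/3) = 0.)
A character is irreducible iff <chi, chi> = 1, so this representation is reducible.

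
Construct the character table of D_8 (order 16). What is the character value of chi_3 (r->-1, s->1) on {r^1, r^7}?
Conjugacy classes: {e} of size 1, {r^4} of size 1, {r^1, r^7} of size 2, {r^2, r^6} of size 2, {r^3, r^5} of size 2, {s, sr^2, ...} of size 4, {sr, sr^3, ...} of size 4.
Character table:
  irrep \ class              {e} (size 1)  {r^4} (size 1)  {r^1, r^7} (size 2)  {r^2, r^6} (size 2)  {r^3, r^5} (size 2)  {s, sr^2, ...} (size 4)  {sr, sr^3, ...} (size 4)
  chi_1 (triv)               1             1               1                    1                    1                    1                        1                       
  chi_2 (sign: r->1, s->-1)  1             1               1                    1                    1                    -1                       -1                      
  chi_3 (r->-1, s->1)        1             1               -1                   1                    -1                   1                        -1                      
  chi_4 (r->-1, s->-1)       1             1               -1                   1                    -1                   -1                       1                       
  chi_5 (2d, j=1)            2             -2              sqrt(2)              0                    -sqrt(2)             0                        0                       
  chi_6 (2d, j=2)            2             2               0                    -2                   0                    0                        0                       
  chi_7 (2d, j=3)            2             -2              -sqrt(2)             0                    sqrt(2)              0                        0                       

Spot check: chi_3 (r->-1, s->1) on {r^1, r^7} = -1.

Proof sketch: D_8 has order 2*8 = 16 with 7 conjugacy classes, hence 7 irreducibles. Sum of squared dims 1 + 1 + 1 + 1 + 4 + 4 + 4 = 16 = |G|. Linear characters come from the abelianisation; the 2-dimensional irreps have character r^k -> 2*cos(2*pi*j*k/8), reflections -> 0.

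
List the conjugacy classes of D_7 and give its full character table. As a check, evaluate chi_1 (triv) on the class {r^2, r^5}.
Conjugacy classes: {e} of size 1, {r^1, r^6} of size 2, {r^2, r^5} of size 2, {r^3, r^4} of size 2, {s, sr, ..., sr^6} of size 7.
Character table:
  irrep \ class              {e} (size 1)  {r^1, r^6} (size 2)  {r^2, r^5} (size 2)  {r^3, r^4} (size 2)  {s, sr, ..., sr^6} (size 7)
  chi_1 (triv)               1             1                    1                    1                    1                          
  chi_2 (sign: r->1, s->-1)  1             1                    1                    1                    -1                         
  chi_3 (2d, j=1)            2             2*cos(2*pi/7)        -2*cos(3*pi/7)       -2*cos(pi/7)         0                          
  chi_4 (2d, j=2)            2             -2*cos(3*pi/7)       -2*cos(pi/7)         2*cos(2*pi/7)        0                          
  chi_5 (2d, j=3)            2             -2*cos(pi/7)         2*cos(2*pi/7)        -2*cos(3*pi/7)       0                          

Spot check: chi_1 (triv) on {r^2, r^5} = 1.

Explanation: D_7 has order 2*7 = 14 with 5 conjugacy classes, hence 5 irreducibles. Sum of squared dims 1 + 1 + 4 + 4 + 4 = 14 = |G|. Linear characters come from the abelianisation; the 2-dimensional irreps have character r^k -> 2*cos(2*pi*j*k/7), reflections -> 0.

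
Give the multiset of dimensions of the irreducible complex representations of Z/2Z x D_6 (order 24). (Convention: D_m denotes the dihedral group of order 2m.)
Dimensions: 1, 1, 1, 1, 1, 1, 1, 1, 2, 2, 2, 2

Derivation: There are 12 irreducibles (= number of conjugacy classes). Their dimensions d_i satisfy sum d_i^2 = |G| = 24: 1 + 1 + 1 + 1 + 1 + 1 + 1 + 1 + 4 + 4 + 4 + 4 = 24. (For the product with Z/2Z: each of the 2 1-dim characters of Z/2Z tensors with each irrep of D_6, giving 2 copies of each D_6-dimension.)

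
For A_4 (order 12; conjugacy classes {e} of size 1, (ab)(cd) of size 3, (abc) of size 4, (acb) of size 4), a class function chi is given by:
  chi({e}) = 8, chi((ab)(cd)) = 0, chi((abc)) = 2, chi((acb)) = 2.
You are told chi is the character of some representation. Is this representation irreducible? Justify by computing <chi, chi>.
Not irreducible (reducible): <chi, chi> = 8 > 1.

Explanation: <chi, chi> = (1/|G|) sum_C |C| * |chi(C)|^2 = (1/12)[1*|8|^2 + 3*|0|^2 + 4*|2|^2 + 4*|2|^2]
  = (1/12)[(64) + (0) + (16) + (16)] = 96/12 = 8.
(Exp terms are combined using exp(i*s)*conj(exp(i*t)) = exp(i*(s-t)), and sums of them are collapsed using the identity that for every m > 1 the m distinct m-th roots of unity sum to 0, e.g. 1 + exp(2*I*pi/3) + exp(-2*I*pi/3) = 0.)
A character is irreducible iff <chi, chi> = 1, so this representation is reducible.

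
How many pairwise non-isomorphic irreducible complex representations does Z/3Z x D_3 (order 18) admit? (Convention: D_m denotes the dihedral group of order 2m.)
9

Derivation: The number of irreducible complex representations of a finite group equals its number of conjugacy classes. For a direct product, #classes(G x H) = #classes(G) * #classes(H). Z/3Z has 3 classes (abelian), D_3 has 3 classes, so 3 * 3 = 9, so Z/3Z x D_3 (order 18) has exactly 9 irreducible complex representations.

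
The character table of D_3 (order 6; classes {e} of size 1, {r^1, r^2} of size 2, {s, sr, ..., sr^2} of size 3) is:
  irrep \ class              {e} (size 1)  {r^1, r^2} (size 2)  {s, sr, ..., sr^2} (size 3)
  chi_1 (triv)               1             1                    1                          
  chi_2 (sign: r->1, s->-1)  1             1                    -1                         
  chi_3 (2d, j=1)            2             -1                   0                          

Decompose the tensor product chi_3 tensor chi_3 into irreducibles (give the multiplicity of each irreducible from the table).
chi_3 tensor chi_3 = chi_1 + chi_2 + chi_3 (all other irreducibles have multiplicity 0).

Solution. The character of a tensor product is the pointwise product (chi_3 * chi_3)(C) = chi_3(C) * chi_3(C):
  {e}: (2)*(2), {r^1, r^2}: (-1)*(-1), {s, sr, ..., sr^2}: (0)*(0)
so (chi_3 * chi_3) takes values
  {e} -> 4, {r^1, r^2} -> 1, {s, sr, ..., sr^2} -> 0.
Now take the inner product of this character with each irreducible chi from the table, <chi_3*chi_3, chi> = (1/6) sum_C |C| (chi_3*chi_3)(C) conj(chi(C)):
  <chi_3*chi_3, chi_1> = (1/6)[1*(4)*conj(1) + 2*(1)*conj(1) + 3*(0)*conj(1)]
      = (1/6)[(4) + (2) + (0)] = 6/6 = 1
  <chi_3*chi_3, chi_2> = (1/6)[1*(4)*conj(1) + 2*(1)*conj(1) + 3*(0)*conj(-1)]
      = (1/6)[(4) + (2) + (0)] = 6/6 = 1
  <chi_3*chi_3, chi_3> = (1/6)[1*(4)*conj(2) + 2*(1)*conj(-1) + 3*(0)*conj(0)]
      = (1/6)[(8) + (-2) + (0)] = 6/6 = 1
Hence the multiplicities are chi_1: 1, chi_2: 1, chi_3: 1. Dimension check: dim(chi_3)*dim(chi_3) = 2*2 = 4 and sum (mult * dim) = 1*1 + 1*1 + 1*2 = 4.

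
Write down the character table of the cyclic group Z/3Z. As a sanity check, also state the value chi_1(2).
Character table of Z/3Z (irreps indexed chi_0,...,chi_2 with chi_k(m) = zeta_3^(k*m), zeta_3 = exp(2*pi*i/3)):
  irrep \ class  {0} (size 1)  {1} (size 1)    {2} (size 1)  
  chi_0          1             1               1             
  chi_1          1             exp(2*I*pi/3)   exp(-2*I*pi/3)
  chi_2          1             exp(-2*I*pi/3)  exp(2*I*pi/3) 

Spot check: chi_1(2) = zeta_3^(1*2) = zeta_3^2 = exp(-2*I*pi/3).

Argument: Z/3Z is abelian, so all 3 irreducible complex representations are 1-dimensional. They are given by chi_k(m) = zeta_3^(k*m) for k = 0,...,2. Row orthogonality: sum_m chi_k(m) conj(chi_l(m)) = 3 * [k = l].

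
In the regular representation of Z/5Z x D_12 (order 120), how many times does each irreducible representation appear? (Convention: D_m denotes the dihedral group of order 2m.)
Each irreducible V_i of dimension d_i appears with multiplicity d_i, i.e. rho_reg = (direct sum over all irreducibles V_i) d_i V_i. The irreducible dimensions for Z/5Z x D_12 are 1, 1, 1, 1, 1, 1, 1, 1, 1, 1, 1, 1, 1, 1, 1, 1, 1, 1, 1, 1, 2, 2, 2, 2, 2, 2, 2, 2, 2, 2, 2, 2, 2, 2, 2, 2, 2, 2, 2, 2, 2, 2, 2, 2, 2: 20 irreducibles of dimension 1, each with multiplicity 1; 25 irreducibles of dimension 2, each with multiplicity 2. Total dimension 20*1*1 + 25*2*2 = 120 = |G|.

Argument: General theorem: in the regular representation of a finite group G, each irreducible appears with multiplicity equal to its dimension. Check: dim(rho_reg) = sum d_i^2 = 1 + 1 + 1 + 1 + 1 + 1 + 1 + 1 + 1 + 1 + 1 + 1 + 1 + 1 + 1 + 1 + 1 + 1 + 1 + 1 + 4 + 4 + 4 + 4 + 4 + 4 + 4 + 4 + 4 + 4 + 4 + 4 + 4 + 4 + 4 + 4 + 4 + 4 + 4 + 4 + 4 + 4 + 4 + 4 + 4 = 120 = |G|.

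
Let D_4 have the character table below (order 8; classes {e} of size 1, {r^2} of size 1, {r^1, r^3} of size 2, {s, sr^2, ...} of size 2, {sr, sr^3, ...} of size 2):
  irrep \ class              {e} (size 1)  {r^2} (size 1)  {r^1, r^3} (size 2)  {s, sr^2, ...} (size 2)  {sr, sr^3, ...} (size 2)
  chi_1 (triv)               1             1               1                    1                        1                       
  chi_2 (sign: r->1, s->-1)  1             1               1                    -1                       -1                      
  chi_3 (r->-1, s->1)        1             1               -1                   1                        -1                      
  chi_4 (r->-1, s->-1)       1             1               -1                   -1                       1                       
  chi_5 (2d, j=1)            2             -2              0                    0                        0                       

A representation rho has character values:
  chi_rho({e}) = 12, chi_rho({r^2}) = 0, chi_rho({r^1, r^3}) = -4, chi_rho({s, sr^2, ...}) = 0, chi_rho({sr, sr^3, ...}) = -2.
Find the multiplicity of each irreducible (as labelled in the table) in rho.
Multiplicities: chi_1: 0, chi_2: 1, chi_3: 3, chi_4: 2, chi_5: 3.

Derivation: Use <chi_rho, chi> = (1/|G|) sum_C |C| * chi_rho(C) * conj(chi(C)) with |G| = 8 for each irreducible chi in the table:
  <chi_rho, chi_1> = (1/8)[1*(12)*conj(1) + 1*(0)*conj(1) + 2*(-4)*conj(1) + 2*(0)*conj(1) + 2*(-2)*conj(1)]
      = (1/8)[(12) + (0) + (-8) + (0) + (-4)] = 0/8 = 0
  <chi_rho, chi_2> = (1/8)[1*(12)*conj(1) + 1*(0)*conj(1) + 2*(-4)*conj(1) + 2*(0)*conj(-1) + 2*(-2)*conj(-1)]
      = (1/8)[(12) + (0) + (-8) + (0) + (4)] = 8/8 = 1
  <chi_rho, chi_3> = (1/8)[1*(12)*conj(1) + 1*(0)*conj(1) + 2*(-4)*conj(-1) + 2*(0)*conj(1) + 2*(-2)*conj(-1)]
      = (1/8)[(12) + (0) + (8) + (0) + (4)] = 24/8 = 3
  <chi_rho, chi_4> = (1/8)[1*(12)*conj(1) + 1*(0)*conj(1) + 2*(-4)*conj(-1) + 2*(0)*conj(-1) + 2*(-2)*conj(1)]
      = (1/8)[(12) + (0) + (8) + (0) + (-4)] = 16/8 = 2
  <chi_rho, chi_5> = (1/8)[1*(12)*conj(2) + 1*(0)*conj(-2) + 2*(-4)*conj(0) + 2*(0)*conj(0) + 2*(-2)*conj(0)]
      = (1/8)[(24) + (0) + (0) + (0) + (0)] = 24/8 = 3
Dimension check: dim(rho) = sum (mult * dim) = 0*1 + 1*1 + 3*1 + 2*1 + 3*2 = 12 = chi_rho(e) = 12.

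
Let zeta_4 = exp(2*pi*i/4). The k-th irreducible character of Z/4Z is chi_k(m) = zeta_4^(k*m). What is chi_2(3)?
chi_2(3) = zeta_4^6 = -1

Reasoning: chi_2(3) = zeta_4^(2*3) = zeta_4^6. Since zeta_4^4 = 1, this equals zeta_4^2 = exp(2*pi*i*2/4) = -1.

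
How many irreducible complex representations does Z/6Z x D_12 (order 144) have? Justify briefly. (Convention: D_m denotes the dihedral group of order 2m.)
54

Argument: The number of irreducible complex representations of a finite group equals its number of conjugacy classes. For a direct product, #classes(G x H) = #classes(G) * #classes(H). Z/6Z has 6 classes (abelian), D_12 has 9 classes, so 6 * 9 = 54, so Z/6Z x D_12 (order 144) has exactly 54 irreducible complex representations.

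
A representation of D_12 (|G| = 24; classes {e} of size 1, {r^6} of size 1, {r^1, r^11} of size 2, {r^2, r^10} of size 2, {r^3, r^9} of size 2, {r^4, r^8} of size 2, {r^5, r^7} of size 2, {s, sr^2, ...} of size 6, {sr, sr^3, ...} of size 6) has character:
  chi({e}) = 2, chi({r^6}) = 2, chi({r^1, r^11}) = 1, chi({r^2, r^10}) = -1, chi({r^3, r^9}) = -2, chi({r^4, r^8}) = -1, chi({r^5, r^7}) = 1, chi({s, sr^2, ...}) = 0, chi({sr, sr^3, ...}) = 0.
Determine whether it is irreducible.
Irreducible: <chi, chi> = 1.

Proof sketch: <chi, chi> = (1/|G|) sum_C |C| * |chi(C)|^2 = (1/24)[1*|2|^2 + 1*|2|^2 + 2*|1|^2 + 2*|-1|^2 + 2*|-2|^2 + 2*|-1|^2 + 2*|1|^2 + 6*|0|^2 + 6*|0|^2]
  = (1/24)[(4) + (4) + (2) + (2) + (8) + (2) + (2) + (0) + (0)] = 24/24 = 1.
A character is irreducible iff <chi, chi> = 1, so this representation is irreducible.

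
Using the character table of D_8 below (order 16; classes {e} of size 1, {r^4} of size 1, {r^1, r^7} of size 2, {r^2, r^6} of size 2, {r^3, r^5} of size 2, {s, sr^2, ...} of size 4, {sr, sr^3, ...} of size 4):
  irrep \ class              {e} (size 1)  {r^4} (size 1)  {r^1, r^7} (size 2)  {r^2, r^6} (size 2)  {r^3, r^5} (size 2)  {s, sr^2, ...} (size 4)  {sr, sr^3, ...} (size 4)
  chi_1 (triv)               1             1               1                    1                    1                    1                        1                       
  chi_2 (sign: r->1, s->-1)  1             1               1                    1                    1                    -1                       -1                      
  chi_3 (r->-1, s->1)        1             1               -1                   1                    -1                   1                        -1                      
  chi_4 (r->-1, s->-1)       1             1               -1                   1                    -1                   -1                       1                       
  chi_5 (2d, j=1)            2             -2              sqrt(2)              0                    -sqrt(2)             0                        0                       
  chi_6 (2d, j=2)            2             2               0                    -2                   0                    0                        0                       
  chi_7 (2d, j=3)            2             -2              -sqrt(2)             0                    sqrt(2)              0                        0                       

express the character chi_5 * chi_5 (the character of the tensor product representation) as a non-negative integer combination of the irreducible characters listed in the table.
chi_5 tensor chi_5 = chi_1 + chi_2 + chi_6 (all other irreducibles have multiplicity 0).

Solution. The character of a tensor product is the pointwise product (chi_5 * chi_5)(C) = chi_5(C) * chi_5(C):
  {e}: (2)*(2), {r^4}: (-2)*(-2), {r^1, r^7}: (sqrt(2))*(sqrt(2)), {r^2, r^6}: (0)*(0), {r^3, r^5}: (-sqrt(2))*(-sqrt(2)), {s, sr^2, ...}: (0)*(0), {sr, sr^3, ...}: (0)*(0)
so (chi_5 * chi_5) takes values
  {e} -> 4, {r^4} -> 4, {r^1, r^7} -> 2, {r^2, r^6} -> 0, {r^3, r^5} -> 2, {s, sr^2, ...} -> 0, {sr, sr^3, ...} -> 0.
Now take the inner product of this character with each irreducible chi from the table, <chi_5*chi_5, chi> = (1/16) sum_C |C| (chi_5*chi_5)(C) conj(chi(C)):
  <chi_5*chi_5, chi_1> = (1/16)[1*(4)*conj(1) + 1*(4)*conj(1) + 2*(2)*conj(1) + 2*(0)*conj(1) + 2*(2)*conj(1) + 4*(0)*conj(1) + 4*(0)*conj(1)]
      = (1/16)[(4) + (4) + (4) + (0) + (4) + (0) + (0)] = 16/16 = 1
  <chi_5*chi_5, chi_2> = (1/16)[1*(4)*conj(1) + 1*(4)*conj(1) + 2*(2)*conj(1) + 2*(0)*conj(1) + 2*(2)*conj(1) + 4*(0)*conj(-1) + 4*(0)*conj(-1)]
      = (1/16)[(4) + (4) + (4) + (0) + (4) + (0) + (0)] = 16/16 = 1
  <chi_5*chi_5, chi_3> = (1/16)[1*(4)*conj(1) + 1*(4)*conj(1) + 2*(2)*conj(-1) + 2*(0)*conj(1) + 2*(2)*conj(-1) + 4*(0)*conj(1) + 4*(0)*conj(-1)]
      = (1/16)[(4) + (4) + (-4) + (0) + (-4) + (0) + (0)] = 0/16 = 0
  <chi_5*chi_5, chi_4> = (1/16)[1*(4)*conj(1) + 1*(4)*conj(1) + 2*(2)*conj(-1) + 2*(0)*conj(1) + 2*(2)*conj(-1) + 4*(0)*conj(-1) + 4*(0)*conj(1)]
      = (1/16)[(4) + (4) + (-4) + (0) + (-4) + (0) + (0)] = 0/16 = 0
  <chi_5*chi_5, chi_5> = (1/16)[1*(4)*conj(2) + 1*(4)*conj(-2) + 2*(2)*conj(sqrt(2)) + 2*(0)*conj(0) + 2*(2)*conj(-sqrt(2)) + 4*(0)*conj(0) + 4*(0)*conj(0)]
      = (1/16)[(8) + (-8) + (4*sqrt(2)) + (0) + (-4*sqrt(2)) + (0) + (0)] = 0/16 = 0
  <chi_5*chi_5, chi_6> = (1/16)[1*(4)*conj(2) + 1*(4)*conj(2) + 2*(2)*conj(0) + 2*(0)*conj(-2) + 2*(2)*conj(0) + 4*(0)*conj(0) + 4*(0)*conj(0)]
      = (1/16)[(8) + (8) + (0) + (0) + (0) + (0) + (0)] = 16/16 = 1
  <chi_5*chi_5, chi_7> = (1/16)[1*(4)*conj(2) + 1*(4)*conj(-2) + 2*(2)*conj(-sqrt(2)) + 2*(0)*conj(0) + 2*(2)*conj(sqrt(2)) + 4*(0)*conj(0) + 4*(0)*conj(0)]
      = (1/16)[(8) + (-8) + (-4*sqrt(2)) + (0) + (4*sqrt(2)) + (0) + (0)] = 0/16 = 0
Hence the multiplicities are chi_1: 1, chi_2: 1, chi_6: 1. Dimension check: dim(chi_5)*dim(chi_5) = 2*2 = 4 and sum (mult * dim) = 1*1 + 1*1 + 1*2 = 4.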